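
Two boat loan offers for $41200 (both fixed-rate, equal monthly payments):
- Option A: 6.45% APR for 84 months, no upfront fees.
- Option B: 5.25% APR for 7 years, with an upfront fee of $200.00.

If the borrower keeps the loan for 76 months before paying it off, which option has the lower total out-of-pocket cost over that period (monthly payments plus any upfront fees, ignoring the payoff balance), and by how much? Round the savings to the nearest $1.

Option B by $1,596

Option A: at 6.45% the monthly rate is 0.0053750, so the payment is 41,200 × 0.0053750 / (1 − 1.0053750^−84) = $610.80.
Option B: at 5.25% the monthly rate is 0.0043750, so the payment is 41,200 × 0.0043750 / (1 − 1.0043750^−84) = $587.17.
Over 76 months: Option A costs 76 × $610.80 = $46,420.80; Option B costs 76 × $587.17 + $200.00 = $44,824.92.
Option B is cheaper by $46,420.80 − $44,824.92 = $1,595.88.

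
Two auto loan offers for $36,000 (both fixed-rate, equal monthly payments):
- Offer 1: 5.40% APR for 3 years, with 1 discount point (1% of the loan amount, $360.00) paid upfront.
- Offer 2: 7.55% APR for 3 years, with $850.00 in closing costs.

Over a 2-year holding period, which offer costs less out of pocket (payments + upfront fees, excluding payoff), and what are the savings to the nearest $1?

Offer 1: monthly rate = 5.4%/12 = 0.0045000; payment = 36,000 × 0.0045000 / (1 − (1+0.0045000)^−36) = $1,085.43.
Offer 2: monthly rate = 7.55%/12 = 0.0062917; payment = 36,000 × 0.0062917 / (1 − (1+0.0062917)^−36) = $1,120.65.
Over 24 months: Offer 1 costs 24 × $1,085.43 + $360.00 = $26,410.32; Offer 2 costs 24 × $1,120.65 + $850.00 = $27,745.60.
Offer 1 is cheaper by $27,745.60 − $26,410.32 = $1,335.28.

Offer 1 by $1,335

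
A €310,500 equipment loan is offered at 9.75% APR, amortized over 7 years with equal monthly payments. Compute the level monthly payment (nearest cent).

Monthly rate = 9.75%/12 = 0.0081250; payment = 310,500 × 0.0081250 / (1 − (1+0.0081250)^−84) = €5,114.65.

€5,114.65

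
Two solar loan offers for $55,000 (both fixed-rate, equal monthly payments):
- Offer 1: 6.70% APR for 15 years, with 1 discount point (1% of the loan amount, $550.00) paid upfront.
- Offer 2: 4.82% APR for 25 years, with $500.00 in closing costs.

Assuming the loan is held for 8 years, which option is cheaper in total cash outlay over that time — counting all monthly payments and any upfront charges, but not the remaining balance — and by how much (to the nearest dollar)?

Offer 2 by $16,312

Offer 1: at 6.70% the monthly rate is 0.0055833, so the payment is 55,000 × 0.0055833 / (1 − 1.0055833^−180) = $485.18.
Offer 2: at 4.82% the monthly rate is 0.0040167, so the payment is 55,000 × 0.0040167 / (1 − 1.0040167^−300) = $315.78.
Over 96 months: Offer 1 costs 96 × $485.18 + $550.00 = $47,127.28; Offer 2 costs 96 × $315.78 + $500.00 = $30,814.88.
Offer 2 is cheaper by $47,127.28 − $30,814.88 = $16,312.40.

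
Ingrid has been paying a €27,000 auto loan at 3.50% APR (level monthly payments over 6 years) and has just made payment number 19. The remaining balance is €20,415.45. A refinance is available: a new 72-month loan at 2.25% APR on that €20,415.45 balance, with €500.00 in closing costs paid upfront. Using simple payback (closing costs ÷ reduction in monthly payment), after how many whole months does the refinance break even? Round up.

Current payment = 27,000 × 3.5%/12 / (1 − (1+0.0029167)^−72) = €416.30.
Refinanced payment = 20,415.45 × 0.0018750 / (1 − (1+0.0018750)^−72) = €303.38.
Monthly savings = €416.30 − €303.38 = €112.92.
Break-even = €500.00 / €112.92 = 4.43 → 5 months.

5 months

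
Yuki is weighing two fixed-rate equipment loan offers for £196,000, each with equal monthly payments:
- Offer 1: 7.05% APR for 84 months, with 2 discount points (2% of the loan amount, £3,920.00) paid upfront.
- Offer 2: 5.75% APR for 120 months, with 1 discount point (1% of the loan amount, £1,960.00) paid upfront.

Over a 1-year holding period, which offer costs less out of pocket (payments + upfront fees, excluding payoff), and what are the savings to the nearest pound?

Offer 2 by £11,698

Offer 1: monthly rate = 7.05%/12 = 0.0058750; payment = 196,000 × 0.0058750 / (1 − (1+0.0058750)^−84) = £2,962.96.
Offer 2: at 5.75% the monthly rate is 0.0047917, so the payment is 196,000 × 0.0047917 / (1 − 1.0047917^−120) = £2,151.48.
Over 12 months: Offer 1 costs 12 × £2,962.96 + £3,920.00 = £39,475.52; Offer 2 costs 12 × £2,151.48 + £1,960.00 = £27,777.76.
Offer 2 is cheaper by £39,475.52 − £27,777.76 = £11,697.76.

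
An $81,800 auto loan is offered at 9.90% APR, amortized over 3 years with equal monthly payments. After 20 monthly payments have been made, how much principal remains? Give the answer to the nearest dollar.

With monthly rate i = 9.9%/12 = 0.0082500, the balance after k of n payments is P · [(1+i)^n − (1+i)^k] / [(1+i)^n − 1].
(1+0.0082500)^36 = 1.34417652 and (1+0.0082500)^20 = 1.17859505, so the balance is 81,800 × (1.34417652 − 1.17859505) / (1.34417652 − 1) = $39,353.54.

$39,354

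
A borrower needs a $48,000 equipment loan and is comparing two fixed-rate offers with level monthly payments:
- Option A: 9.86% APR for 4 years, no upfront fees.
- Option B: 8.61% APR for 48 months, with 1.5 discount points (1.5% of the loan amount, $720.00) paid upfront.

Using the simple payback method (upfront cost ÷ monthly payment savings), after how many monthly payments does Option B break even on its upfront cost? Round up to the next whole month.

26 months

Option A: at 9.86% the monthly rate is 0.0082167, so the payment is 48,000 × 0.0082167 / (1 − 1.0082167^−48) = $1,214.18.
Option B: at 8.61% the monthly rate is 0.0071750, so the payment is 48,000 × 0.0071750 / (1 − 1.0071750^−48) = $1,185.61.
Monthly savings = $1,214.18 − $1,185.61 = $28.57.
Break-even = $720.00 / $28.57 = 25.20 → 26 months.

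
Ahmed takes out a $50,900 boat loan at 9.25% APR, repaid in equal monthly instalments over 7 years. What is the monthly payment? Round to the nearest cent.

$825.41

At 9.25% the monthly rate is 0.0077083, so the payment is 50,900 × 0.0077083 / (1 − 1.0077083^−84) = $825.41.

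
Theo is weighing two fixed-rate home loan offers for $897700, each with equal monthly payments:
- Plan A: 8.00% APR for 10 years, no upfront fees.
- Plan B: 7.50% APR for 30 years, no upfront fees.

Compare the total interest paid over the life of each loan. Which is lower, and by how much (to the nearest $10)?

Plan A by $952,680

Plan A: monthly rate = 8%/12 = 0.0066667; payment = 897,700 × 0.0066667 / (1 − (1+0.0066667)^−120) = $10,891.58.
Total interest on Plan A = 120 × $10,891.58 − $897,700 = $409,289.60.
Plan B: at 7.50% the monthly rate is 0.0062500, so the payment is 897,700 × 0.0062500 / (1 − 1.0062500^−360) = $6,276.85.
Total interest on Plan B = 360 × $6,276.85 − $897,700 = $1,361,966.00.
Plan A is lower by $952,676.40.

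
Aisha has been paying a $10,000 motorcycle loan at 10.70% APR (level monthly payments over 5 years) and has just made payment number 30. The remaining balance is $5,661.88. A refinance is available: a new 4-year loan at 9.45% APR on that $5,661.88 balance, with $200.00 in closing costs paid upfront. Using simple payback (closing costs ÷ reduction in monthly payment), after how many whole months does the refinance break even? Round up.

Current payment = 10,000 × 10.7%/12 / (1 − (1+0.0089167)^−60) = $215.93.
Refinanced payment = 5,661.88 × 0.0078750 / (1 − (1+0.0078750)^−48) = $142.11.
Monthly savings = $215.93 − $142.11 = $73.82.
Break-even = $200.00 / $73.82 = 2.71 → 3 months.

3 months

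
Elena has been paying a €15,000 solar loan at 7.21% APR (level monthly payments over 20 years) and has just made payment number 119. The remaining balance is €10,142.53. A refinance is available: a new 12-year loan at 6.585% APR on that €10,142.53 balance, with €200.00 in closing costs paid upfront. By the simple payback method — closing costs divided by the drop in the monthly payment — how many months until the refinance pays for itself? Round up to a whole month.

13 months

Current payment = 15,000 × 7.21%/12 / (1 − (1+0.0060083)^−240) = €118.19.
Refinanced payment = 10,142.53 × 0.0054875 / (1 − (1+0.0054875)^−144) = €102.07.
Monthly savings = €118.19 − €102.07 = €16.12.
Break-even = €200.00 / €16.12 = 12.41 → 13 months.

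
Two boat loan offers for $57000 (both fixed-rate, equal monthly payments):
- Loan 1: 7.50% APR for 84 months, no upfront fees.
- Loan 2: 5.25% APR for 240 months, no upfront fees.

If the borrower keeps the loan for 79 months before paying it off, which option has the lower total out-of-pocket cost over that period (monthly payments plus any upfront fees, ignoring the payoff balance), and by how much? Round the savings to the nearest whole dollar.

Loan 1: monthly rate = 7.5%/12 = 0.0062500; payment = 57,000 × 0.0062500 / (1 − (1+0.0062500)^−84) = $874.28.
Loan 2: at 5.25% the monthly rate is 0.0043750, so the payment is 57,000 × 0.0043750 / (1 − 1.0043750^−240) = $384.09.
Over 79 months: Loan 1 costs 79 × $874.28 = $69,068.12; Loan 2 costs 79 × $384.09 = $30,343.11.
Loan 2 is cheaper by $69,068.12 − $30,343.11 = $38,725.01.

Loan 2 by $38,725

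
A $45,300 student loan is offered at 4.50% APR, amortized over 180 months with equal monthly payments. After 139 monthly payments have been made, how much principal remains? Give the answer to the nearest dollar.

With monthly rate i = 4.5%/12 = 0.0037500, the balance after k of n payments is P · [(1+i)^n − (1+i)^k] / [(1+i)^n − 1].
(1+0.0037500)^180 = 1.96155501 and (1+0.0037500)^139 = 1.68249043, so the balance is 45,300 × (1.96155501 − 1.68249043) / (1.96155501 − 1) = $13,147.06.

$13,147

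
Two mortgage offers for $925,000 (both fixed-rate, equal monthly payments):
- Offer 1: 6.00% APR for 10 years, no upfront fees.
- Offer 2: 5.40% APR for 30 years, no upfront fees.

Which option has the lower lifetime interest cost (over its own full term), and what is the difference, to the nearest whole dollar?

Offer 1 by $637,570

Offer 1: at 6.00% the monthly rate is 0.0050000, so the payment is 925,000 × 0.0050000 / (1 − 1.0050000^−120) = $10,269.40.
Total interest on Offer 1 = 120 × $10,269.40 − $925,000 = $307,328.00.
Offer 2: monthly rate = 5.4%/12 = 0.0045000; payment = 925,000 × 0.0045000 / (1 − (1+0.0045000)^−360) = $5,194.16.
Total interest on Offer 2 = 360 × $5,194.16 − $925,000 = $944,897.60.
Offer 1 is lower by $637,569.60.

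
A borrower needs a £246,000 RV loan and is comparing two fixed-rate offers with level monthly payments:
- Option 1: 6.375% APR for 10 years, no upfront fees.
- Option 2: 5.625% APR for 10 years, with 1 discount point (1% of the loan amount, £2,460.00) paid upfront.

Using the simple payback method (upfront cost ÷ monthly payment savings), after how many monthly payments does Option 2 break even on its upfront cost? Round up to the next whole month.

27 months

Option 1: at 6.375% the monthly rate is 0.0053125, so the payment is 246,000 × 0.0053125 / (1 − 1.0053125^−120) = £2,777.66.
Option 2: monthly rate = 5.625%/12 = 0.0046875; payment = 246,000 × 0.0046875 / (1 − (1+0.0046875)^−120) = £2,685.01.
Monthly savings = £2,777.66 − £2,685.01 = £92.65.
Break-even = £2,460.00 / £92.65 = 26.55 → 27 months.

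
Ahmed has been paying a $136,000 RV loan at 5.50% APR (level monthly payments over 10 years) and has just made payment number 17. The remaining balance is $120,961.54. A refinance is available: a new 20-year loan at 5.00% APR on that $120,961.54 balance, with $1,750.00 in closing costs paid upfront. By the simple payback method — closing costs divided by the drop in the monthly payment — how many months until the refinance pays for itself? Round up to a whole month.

3 months

Current payment = 136,000 × 5.5%/12 / (1 − (1+0.0045833)^−120) = $1,475.96.
Refinanced payment = 120,961.54 × 0.0041667 / (1 − (1+0.0041667)^−240) = $798.29.
Monthly savings = $1,475.96 − $798.29 = $677.67.
Break-even = $1,750.00 / $677.67 = 2.58 → 3 months.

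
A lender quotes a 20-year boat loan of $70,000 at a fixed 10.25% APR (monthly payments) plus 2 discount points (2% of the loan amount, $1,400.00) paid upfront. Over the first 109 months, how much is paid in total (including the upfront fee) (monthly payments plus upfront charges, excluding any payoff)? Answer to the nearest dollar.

At 10.25% the monthly rate is 0.0085417, so the payment is 70,000 × 0.0085417 / (1 − 1.0085417^−240) = $687.15.
Total outlay = 109 × $687.15 + $1,400.00 = $76,299.35.

$76,299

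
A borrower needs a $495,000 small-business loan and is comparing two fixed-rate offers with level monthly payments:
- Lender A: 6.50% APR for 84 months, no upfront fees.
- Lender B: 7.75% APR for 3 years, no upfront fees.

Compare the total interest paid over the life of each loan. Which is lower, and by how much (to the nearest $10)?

Lender A: monthly rate = 6.5%/12 = 0.0054167; payment = 495,000 × 0.0054167 / (1 − (1+0.0054167)^−84) = $7,350.47.
Total interest on Lender A = 84 × $7,350.47 − $495,000 = $122,439.48.
Lender B: at 7.75% the monthly rate is 0.0064583, so the payment is 495,000 × 0.0064583 / (1 − 1.0064583^−36) = $15,454.48.
Total interest on Lender B = 36 × $15,454.48 − $495,000 = $61,361.28.
Lender B is lower by $61,078.20.

Lender B by $61,080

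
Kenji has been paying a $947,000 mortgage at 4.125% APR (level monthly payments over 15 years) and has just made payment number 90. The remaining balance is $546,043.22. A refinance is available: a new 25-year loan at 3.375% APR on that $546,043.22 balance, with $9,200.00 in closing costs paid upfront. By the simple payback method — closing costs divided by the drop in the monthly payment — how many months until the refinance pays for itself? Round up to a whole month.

Current payment = 947,000 × 4.125%/12 / (1 − (1+0.0034375)^−180) = $7,064.31.
Refinanced payment = 546,043.22 × 0.0028125 / (1 − (1+0.0028125)^−300) = $2,697.15.
Monthly savings = $7,064.31 − $2,697.15 = $4,367.16.
Break-even = $9,200.00 / $4,367.16 = 2.11 → 3 months.

3 months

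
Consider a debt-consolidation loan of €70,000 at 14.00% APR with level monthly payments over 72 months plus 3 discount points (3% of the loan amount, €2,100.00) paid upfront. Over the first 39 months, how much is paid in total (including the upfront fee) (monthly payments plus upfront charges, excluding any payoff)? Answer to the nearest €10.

At 14.00% the monthly rate is 0.0116667, so the payment is 70,000 × 0.0116667 / (1 − 1.0116667^−72) = €1,442.40.
Total outlay = 39 × €1,442.40 + €2,100.00 = €58,353.60.

€58,350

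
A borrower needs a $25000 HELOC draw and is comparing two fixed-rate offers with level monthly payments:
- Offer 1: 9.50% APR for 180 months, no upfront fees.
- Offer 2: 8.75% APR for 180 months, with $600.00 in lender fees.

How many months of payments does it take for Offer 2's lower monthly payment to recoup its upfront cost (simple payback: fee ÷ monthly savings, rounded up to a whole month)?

Offer 1: at 9.50% the monthly rate is 0.0079167, so the payment is 25,000 × 0.0079167 / (1 − 1.0079167^−180) = $261.06.
Offer 2: at 8.75% the monthly rate is 0.0072917, so the payment is 25,000 × 0.0072917 / (1 − 1.0072917^−180) = $249.86.
Monthly savings = $261.06 − $249.86 = $11.20.
Break-even = $600.00 / $11.20 = 53.57 → 54 months.

54 months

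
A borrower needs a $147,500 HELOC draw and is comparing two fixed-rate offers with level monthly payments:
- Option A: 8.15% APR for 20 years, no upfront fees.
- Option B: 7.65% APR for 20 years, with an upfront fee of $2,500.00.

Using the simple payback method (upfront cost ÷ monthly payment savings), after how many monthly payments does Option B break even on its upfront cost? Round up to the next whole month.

55 months

Option A: at 8.15% the monthly rate is 0.0067917, so the payment is 147,500 × 0.0067917 / (1 − 1.0067917^−240) = $1,247.55.
Option B: monthly rate = 7.65%/12 = 0.0063750; payment = 147,500 × 0.0063750 / (1 − (1+0.0063750)^−240) = $1,201.82.
Monthly savings = $1,247.55 − $1,201.82 = $45.73.
Break-even = $2,500.00 / $45.73 = 54.67 → 55 months.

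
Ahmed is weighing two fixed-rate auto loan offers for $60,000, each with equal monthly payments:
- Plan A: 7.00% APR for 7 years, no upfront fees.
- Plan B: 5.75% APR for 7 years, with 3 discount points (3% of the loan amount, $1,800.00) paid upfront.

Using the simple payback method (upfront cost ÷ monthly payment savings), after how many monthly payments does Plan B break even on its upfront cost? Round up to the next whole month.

Plan A: at 7.00% the monthly rate is 0.0058333, so the payment is 60,000 × 0.0058333 / (1 − 1.0058333^−84) = $905.56.
Plan B: monthly rate = 5.75%/12 = 0.0047917; payment = 60,000 × 0.0047917 / (1 − (1+0.0047917)^−84) = $869.34.
Monthly savings = $905.56 − $869.34 = $36.22.
Break-even = $1,800.00 / $36.22 = 49.70 → 50 months.

50 months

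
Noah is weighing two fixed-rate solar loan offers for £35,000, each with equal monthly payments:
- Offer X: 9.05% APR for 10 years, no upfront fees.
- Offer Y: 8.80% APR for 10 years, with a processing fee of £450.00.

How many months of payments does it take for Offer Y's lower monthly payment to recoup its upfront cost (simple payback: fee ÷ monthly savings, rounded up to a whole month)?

96 months

Offer X: at 9.05% the monthly rate is 0.0075417, so the payment is 35,000 × 0.0075417 / (1 − 1.0075417^−120) = £444.31.
Offer Y: monthly rate = 8.8%/12 = 0.0073333; payment = 35,000 × 0.0073333 / (1 − (1+0.0073333)^−120) = £439.59.
Monthly savings = £444.31 − £439.59 = £4.72.
Break-even = £450.00 / £4.72 = 95.34 → 96 months.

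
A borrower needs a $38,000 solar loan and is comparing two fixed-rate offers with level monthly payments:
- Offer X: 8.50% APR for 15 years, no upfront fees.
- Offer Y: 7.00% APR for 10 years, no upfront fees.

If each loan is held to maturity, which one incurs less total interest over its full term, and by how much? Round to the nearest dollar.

Offer Y by $14,411

Offer X: monthly rate = 8.5%/12 = 0.0070833; payment = 38,000 × 0.0070833 / (1 − (1+0.0070833)^−180) = $374.20.
Total interest on Offer X = 180 × $374.20 − $38,000 = $29,356.00.
Offer Y: monthly rate = 7%/12 = 0.0058333; payment = 38,000 × 0.0058333 / (1 − (1+0.0058333)^−120) = $441.21.
Total interest on Offer Y = 120 × $441.21 − $38,000 = $14,945.20.
Offer Y is lower by $14,410.80.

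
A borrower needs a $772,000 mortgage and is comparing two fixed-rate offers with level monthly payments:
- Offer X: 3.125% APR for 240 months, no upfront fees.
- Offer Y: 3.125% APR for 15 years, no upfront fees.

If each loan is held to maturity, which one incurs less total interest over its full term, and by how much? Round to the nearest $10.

Offer X: monthly rate = 3.125%/12 = 0.0026042; payment = 772,000 × 0.0026042 / (1 − (1+0.0026042)^−240) = $4,329.96.
Total interest on Offer X = 240 × $4,329.96 − $772,000 = $267,190.40.
Offer Y: monthly rate = 3.125%/12 = 0.0026042; payment = 772,000 × 0.0026042 / (1 − (1+0.0026042)^−180) = $5,377.82.
Total interest on Offer Y = 180 × $5,377.82 − $772,000 = $196,007.60.
Offer Y is lower by $71,182.80.

Offer Y by $71,180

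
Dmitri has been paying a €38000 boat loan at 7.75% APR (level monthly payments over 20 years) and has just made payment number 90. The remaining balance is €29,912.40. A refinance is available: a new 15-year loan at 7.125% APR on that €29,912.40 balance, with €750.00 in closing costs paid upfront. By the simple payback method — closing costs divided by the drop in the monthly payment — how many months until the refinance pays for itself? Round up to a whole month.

Current payment = 38,000 × 7.75%/12 / (1 − (1+0.0064583)^−240) = €311.96.
Refinanced payment = 29,912.40 × 0.0059375 / (1 − (1+0.0059375)^−180) = €270.96.
Monthly savings = €311.96 − €270.96 = €41.00.
Break-even = €750.00 / €41.00 = 18.29 → 19 months.

19 months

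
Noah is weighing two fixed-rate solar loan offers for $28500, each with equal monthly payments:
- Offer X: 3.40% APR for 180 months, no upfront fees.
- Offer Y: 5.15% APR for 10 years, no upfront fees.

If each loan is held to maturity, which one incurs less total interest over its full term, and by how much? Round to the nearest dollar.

Offer X by $104

Offer X: monthly rate = 3.4%/12 = 0.0028333; payment = 28,500 × 0.0028333 / (1 − (1+0.0028333)^−180) = $202.34.
Total interest on Offer X = 180 × $202.34 − $28,500 = $7,921.20.
Offer Y: at 5.15% the monthly rate is 0.0042917, so the payment is 28,500 × 0.0042917 / (1 − 1.0042917^−120) = $304.38.
Total interest on Offer Y = 120 × $304.38 − $28,500 = $8,025.60.
Offer X is lower by $104.40.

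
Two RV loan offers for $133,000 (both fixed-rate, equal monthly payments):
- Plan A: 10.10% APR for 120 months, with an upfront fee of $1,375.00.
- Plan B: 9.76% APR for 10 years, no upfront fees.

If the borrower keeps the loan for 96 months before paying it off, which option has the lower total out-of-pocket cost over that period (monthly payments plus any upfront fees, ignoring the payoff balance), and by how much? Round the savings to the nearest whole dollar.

Plan B by $3,775

Plan A: monthly rate = 10.1%/12 = 0.0084167; payment = 133,000 × 0.0084167 / (1 − (1+0.0084167)^−120) = $1,764.98.
Plan B: at 9.76% the monthly rate is 0.0081333, so the payment is 133,000 × 0.0081333 / (1 − 1.0081333^−120) = $1,739.98.
Over 96 months: Plan A costs 96 × $1,764.98 + $1,375.00 = $170,813.08; Plan B costs 96 × $1,739.98 = $167,038.08.
Plan B is cheaper by $170,813.08 − $167,038.08 = $3,775.00.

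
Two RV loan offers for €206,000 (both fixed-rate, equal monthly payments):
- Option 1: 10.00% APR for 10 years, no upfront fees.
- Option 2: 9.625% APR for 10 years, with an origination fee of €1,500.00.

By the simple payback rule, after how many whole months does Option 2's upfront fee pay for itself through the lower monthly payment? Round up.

36 months

Option 1: monthly rate = 10%/12 = 0.0083333; payment = 206,000 × 0.0083333 / (1 − (1+0.0083333)^−120) = €2,722.31.
Option 2: monthly rate = 9.625%/12 = 0.0080208; payment = 206,000 × 0.0080208 / (1 − (1+0.0080208)^−120) = €2,679.71.
Monthly savings = €2,722.31 − €2,679.71 = €42.60.
Break-even = €1,500.00 / €42.60 = 35.21 → 36 months.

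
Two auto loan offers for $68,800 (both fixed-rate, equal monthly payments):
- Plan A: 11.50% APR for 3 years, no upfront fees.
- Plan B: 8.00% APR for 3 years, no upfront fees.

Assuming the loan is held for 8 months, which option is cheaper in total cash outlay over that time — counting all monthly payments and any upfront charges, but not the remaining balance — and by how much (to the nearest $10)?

Plan B by $900

Plan A: monthly rate = 11.5%/12 = 0.0095833; payment = 68,800 × 0.0095833 / (1 − (1+0.0095833)^−36) = $2,268.75.
Plan B: monthly rate = 8%/12 = 0.0066667; payment = 68,800 × 0.0066667 / (1 − (1+0.0066667)^−36) = $2,155.94.
Over 8 months: Plan A costs 8 × $2,268.75 = $18,150.00; Plan B costs 8 × $2,155.94 = $17,247.52.
Plan B is cheaper by $18,150.00 − $17,247.52 = $902.48.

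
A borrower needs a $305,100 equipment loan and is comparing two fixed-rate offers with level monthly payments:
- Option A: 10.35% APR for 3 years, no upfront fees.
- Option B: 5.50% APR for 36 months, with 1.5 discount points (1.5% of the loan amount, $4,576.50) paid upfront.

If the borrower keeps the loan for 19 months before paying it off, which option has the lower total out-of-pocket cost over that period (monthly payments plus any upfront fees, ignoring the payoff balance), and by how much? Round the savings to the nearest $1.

Option A: at 10.35% the monthly rate is 0.0086250, so the payment is 305,100 × 0.0086250 / (1 − 1.0086250^−36) = $9,894.93.
Option B: monthly rate = 5.5%/12 = 0.0045833; payment = 305,100 × 0.0045833 / (1 − (1+0.0045833)^−36) = $9,212.77.
Over 19 months: Option A costs 19 × $9,894.93 = $188,003.67; Option B costs 19 × $9,212.77 + $4,576.50 = $179,619.13.
Option B is cheaper by $188,003.67 − $179,619.13 = $8,384.54.

Option B by $8,385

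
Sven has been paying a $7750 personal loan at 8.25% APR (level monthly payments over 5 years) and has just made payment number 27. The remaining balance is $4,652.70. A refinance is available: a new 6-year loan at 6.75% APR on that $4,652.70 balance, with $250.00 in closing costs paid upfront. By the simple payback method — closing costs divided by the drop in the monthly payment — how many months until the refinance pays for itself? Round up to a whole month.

Current payment = 7,750 × 8.25%/12 / (1 − (1+0.0068750)^−60) = $158.07.
Refinanced payment = 4,652.70 × 0.0056250 / (1 − (1+0.0056250)^−72) = $78.77.
Monthly savings = $158.07 − $78.77 = $79.30.
Break-even = $250.00 / $79.30 = 3.15 → 4 months.

4 months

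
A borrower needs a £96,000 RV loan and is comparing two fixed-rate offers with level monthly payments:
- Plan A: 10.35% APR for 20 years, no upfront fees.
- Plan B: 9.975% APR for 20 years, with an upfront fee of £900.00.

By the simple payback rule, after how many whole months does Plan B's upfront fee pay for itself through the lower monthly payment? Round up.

Plan A: at 10.35% the monthly rate is 0.0086250, so the payment is 96,000 × 0.0086250 / (1 − 1.0086250^−240) = £948.79.
Plan B: monthly rate = 9.975%/12 = 0.0083125; payment = 96,000 × 0.0083125 / (1 − (1+0.0083125)^−240) = £924.83.
Monthly savings = £948.79 − £924.83 = £23.96.
Break-even = £900.00 / £23.96 = 37.56 → 38 months.

38 months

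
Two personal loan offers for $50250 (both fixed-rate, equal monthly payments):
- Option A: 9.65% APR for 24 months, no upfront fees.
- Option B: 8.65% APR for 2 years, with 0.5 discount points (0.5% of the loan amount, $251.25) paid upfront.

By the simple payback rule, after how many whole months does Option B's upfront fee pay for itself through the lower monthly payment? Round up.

Option A: at 9.65% the monthly rate is 0.0080417, so the payment is 50,250 × 0.0080417 / (1 − 1.0080417^−24) = $2,310.67.
Option B: at 8.65% the monthly rate is 0.0072083, so the payment is 50,250 × 0.0072083 / (1 − 1.0072083^−24) = $2,287.60.
Monthly savings = $2,310.67 − $2,287.60 = $23.07.
Break-even = $251.25 / $23.07 = 10.89 → 11 months.

11 months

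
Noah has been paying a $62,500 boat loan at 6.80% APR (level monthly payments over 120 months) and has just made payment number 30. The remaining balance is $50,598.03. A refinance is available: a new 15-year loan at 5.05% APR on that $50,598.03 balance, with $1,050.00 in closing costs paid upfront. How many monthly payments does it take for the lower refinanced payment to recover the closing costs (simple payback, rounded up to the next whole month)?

4 months

Current payment = 62,500 × 6.8%/12 / (1 − (1+0.0056667)^−120) = $719.25.
Refinanced payment = 50,598.03 × 0.0042083 / (1 − (1+0.0042083)^−180) = $401.45.
Monthly savings = $719.25 − $401.45 = $317.80.
Break-even = $1,050.00 / $317.80 = 3.30 → 4 months.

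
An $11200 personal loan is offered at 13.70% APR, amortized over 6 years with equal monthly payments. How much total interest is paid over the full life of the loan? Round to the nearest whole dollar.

At 13.70% the monthly rate is 0.0114167, so the payment is 11,200 × 0.0114167 / (1 − 1.0114167^−72) = $228.99.
Total paid = 72 × $228.99 = $16,487.28; interest = $16,487.28 − $11,200 = $5,287.28.

$5,287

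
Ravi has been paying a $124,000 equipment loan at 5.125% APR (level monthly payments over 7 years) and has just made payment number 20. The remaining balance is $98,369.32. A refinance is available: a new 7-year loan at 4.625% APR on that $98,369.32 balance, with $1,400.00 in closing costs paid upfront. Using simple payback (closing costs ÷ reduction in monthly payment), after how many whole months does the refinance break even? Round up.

Current payment = 124,000 × 5.125%/12 / (1 − (1+0.0042708)^−84) = $1,759.90.
Refinanced payment = 98,369.32 × 0.0038542 / (1 − (1+0.0038542)^−84) = $1,373.08.
Monthly savings = $1,759.90 − $1,373.08 = $386.82.
Break-even = $1,400.00 / $386.82 = 3.62 → 4 months.

4 months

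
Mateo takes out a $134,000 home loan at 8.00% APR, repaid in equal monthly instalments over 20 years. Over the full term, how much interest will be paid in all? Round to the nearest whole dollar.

At 8.00% the monthly rate is 0.0066667, so the payment is 134,000 × 0.0066667 / (1 − 1.0066667^−240) = $1,120.83.
Total paid = 240 × $1,120.83 = $268,999.20; interest = $268,999.20 − $134,000 = $134,999.20.

$134,999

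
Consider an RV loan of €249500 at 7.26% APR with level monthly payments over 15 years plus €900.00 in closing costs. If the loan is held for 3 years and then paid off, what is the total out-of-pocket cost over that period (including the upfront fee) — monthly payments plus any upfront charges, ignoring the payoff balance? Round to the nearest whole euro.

€82,944

At 7.26% the monthly rate is 0.0060500, so the payment is 249,500 × 0.0060500 / (1 − 1.0060500^−180) = €2,279.00.
Total outlay = 36 × €2,279.00 + €900.00 = €82,944.00.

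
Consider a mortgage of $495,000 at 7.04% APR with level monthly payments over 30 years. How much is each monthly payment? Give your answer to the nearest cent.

$3,306.56

At 7.04% the monthly rate is 0.0058667, so the payment is 495,000 × 0.0058667 / (1 − 1.0058667^−360) = $3,306.56.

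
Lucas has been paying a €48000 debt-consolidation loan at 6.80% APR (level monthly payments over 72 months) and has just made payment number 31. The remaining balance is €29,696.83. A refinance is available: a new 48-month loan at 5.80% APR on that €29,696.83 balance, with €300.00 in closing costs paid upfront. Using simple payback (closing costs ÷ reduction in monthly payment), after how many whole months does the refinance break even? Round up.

3 months

Current payment = 48,000 × 6.8%/12 / (1 − (1+0.0056667)^−72) = €813.75.
Refinanced payment = 29,696.83 × 0.0048333 / (1 − (1+0.0048333)^−48) = €694.71.
Monthly savings = €813.75 − €694.71 = €119.04.
Break-even = €300.00 / €119.04 = 2.52 → 3 months.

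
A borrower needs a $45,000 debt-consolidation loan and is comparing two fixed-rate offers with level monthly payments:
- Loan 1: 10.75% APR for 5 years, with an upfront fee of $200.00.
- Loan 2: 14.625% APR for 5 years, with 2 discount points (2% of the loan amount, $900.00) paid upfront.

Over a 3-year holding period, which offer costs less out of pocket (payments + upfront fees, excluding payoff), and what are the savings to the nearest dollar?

Loan 1 by $3,900

Loan 1: monthly rate = 10.75%/12 = 0.0089583; payment = 45,000 × 0.0089583 / (1 − (1+0.0089583)^−60) = $972.81.
Loan 2: at 14.625% the monthly rate is 0.0121875, so the payment is 45,000 × 0.0121875 / (1 − 1.0121875^−60) = $1,061.71.
Over 36 months: Loan 1 costs 36 × $972.81 + $200.00 = $35,221.16; Loan 2 costs 36 × $1,061.71 + $900.00 = $39,121.56.
Loan 1 is cheaper by $39,121.56 − $35,221.16 = $3,900.40.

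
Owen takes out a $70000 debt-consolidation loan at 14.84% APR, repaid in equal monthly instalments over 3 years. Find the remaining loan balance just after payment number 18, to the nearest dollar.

$38,856

With monthly rate i = 14.84%/12 = 0.0123667, the balance after k of n payments is P · [(1+i)^n − (1+i)^k] / [(1+i)^n − 1].
(1+0.0123667)^36 = 1.55654663 and (1+0.0123667)^18 = 1.24761638, so the balance is 70,000 × (1.55654663 − 1.24761638) / (1.55654663 − 1) = $38,855.90.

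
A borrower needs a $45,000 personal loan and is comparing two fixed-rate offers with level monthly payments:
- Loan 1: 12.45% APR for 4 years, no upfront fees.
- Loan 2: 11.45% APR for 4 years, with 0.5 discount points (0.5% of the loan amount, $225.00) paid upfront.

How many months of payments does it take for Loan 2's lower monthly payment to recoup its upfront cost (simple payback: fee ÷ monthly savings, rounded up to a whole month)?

Loan 1: monthly rate = 12.45%/12 = 0.0103750; payment = 45,000 × 0.0103750 / (1 − (1+0.0103750)^−48) = $1,194.99.
Loan 2: at 11.45% the monthly rate is 0.0095417, so the payment is 45,000 × 0.0095417 / (1 − 1.0095417^−48) = $1,172.91.
Monthly savings = $1,194.99 − $1,172.91 = $22.08.
Break-even = $225.00 / $22.08 = 10.19 → 11 months.

11 months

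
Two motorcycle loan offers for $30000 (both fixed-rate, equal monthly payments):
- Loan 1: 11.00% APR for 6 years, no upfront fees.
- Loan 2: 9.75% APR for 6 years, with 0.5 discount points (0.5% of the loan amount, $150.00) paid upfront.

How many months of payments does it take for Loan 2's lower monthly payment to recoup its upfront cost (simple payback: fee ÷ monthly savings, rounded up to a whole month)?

8 months

Loan 1: monthly rate = 11%/12 = 0.0091667; payment = 30,000 × 0.0091667 / (1 − (1+0.0091667)^−72) = $571.02.
Loan 2: monthly rate = 9.75%/12 = 0.0081250; payment = 30,000 × 0.0081250 / (1 − (1+0.0081250)^−72) = $552.00.
Monthly savings = $571.02 − $552.00 = $19.02.
Break-even = $150.00 / $19.02 = 7.89 → 8 months.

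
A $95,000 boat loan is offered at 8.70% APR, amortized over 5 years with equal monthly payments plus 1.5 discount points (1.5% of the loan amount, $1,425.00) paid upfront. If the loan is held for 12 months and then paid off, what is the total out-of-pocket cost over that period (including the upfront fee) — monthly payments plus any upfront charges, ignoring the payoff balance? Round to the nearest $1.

$24,924

Monthly rate = 8.7%/12 = 0.0072500; payment = 95,000 × 0.0072500 / (1 − (1+0.0072500)^−60) = $1,958.24.
Total outlay = 12 × $1,958.24 + $1,425.00 = $24,923.88.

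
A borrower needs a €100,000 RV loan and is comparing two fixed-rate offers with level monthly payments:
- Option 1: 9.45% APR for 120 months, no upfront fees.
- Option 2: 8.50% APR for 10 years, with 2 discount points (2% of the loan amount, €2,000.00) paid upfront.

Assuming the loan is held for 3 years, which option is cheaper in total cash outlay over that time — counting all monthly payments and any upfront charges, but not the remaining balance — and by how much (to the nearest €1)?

Option 1: monthly rate = 9.45%/12 = 0.0078750; payment = 100,000 × 0.0078750 / (1 − (1+0.0078750)^−120) = €1,291.24.
Option 2: monthly rate = 8.5%/12 = 0.0070833; payment = 100,000 × 0.0070833 / (1 − (1+0.0070833)^−120) = €1,239.86.
Over 36 months: Option 1 costs 36 × €1,291.24 = €46,484.64; Option 2 costs 36 × €1,239.86 + €2,000.00 = €46,634.96.
Option 1 is cheaper by €46,634.96 − €46,484.64 = €150.32.

Option 1 by €150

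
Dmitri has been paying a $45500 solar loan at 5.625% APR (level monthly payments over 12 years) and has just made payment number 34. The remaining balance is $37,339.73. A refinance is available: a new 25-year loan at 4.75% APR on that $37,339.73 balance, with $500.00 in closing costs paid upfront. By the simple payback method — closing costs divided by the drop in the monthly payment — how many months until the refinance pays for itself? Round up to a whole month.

3 months

Current payment = 45,500 × 5.625%/12 / (1 − (1+0.0046875)^−144) = $435.23.
Refinanced payment = 37,339.73 × 0.0039583 / (1 − (1+0.0039583)^−300) = $212.88.
Monthly savings = $435.23 − $212.88 = $222.35.
Break-even = $500.00 / $222.35 = 2.25 → 3 months.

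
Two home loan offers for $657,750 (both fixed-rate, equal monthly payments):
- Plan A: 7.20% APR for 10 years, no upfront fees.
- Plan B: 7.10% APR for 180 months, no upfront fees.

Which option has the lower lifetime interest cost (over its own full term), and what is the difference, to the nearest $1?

Plan A: monthly rate = 7.2%/12 = 0.0060000; payment = 657,750 × 0.0060000 / (1 − (1+0.0060000)^−120) = $7,705.01.
Total interest on Plan A = 120 × $7,705.01 − $657,750 = $266,851.20.
Plan B: at 7.10% the monthly rate is 0.0059167, so the payment is 657,750 × 0.0059167 / (1 − 1.0059167^−180) = $5,948.88.
Total interest on Plan B = 180 × $5,948.88 − $657,750 = $413,048.40.
Plan A is lower by $146,197.20.

Plan A by $146,197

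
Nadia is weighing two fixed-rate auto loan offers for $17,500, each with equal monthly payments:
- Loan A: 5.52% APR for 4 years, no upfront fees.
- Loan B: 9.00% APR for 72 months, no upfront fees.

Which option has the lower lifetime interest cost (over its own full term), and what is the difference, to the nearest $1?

Loan A: monthly rate = 5.52%/12 = 0.0046000; payment = 17,500 × 0.0046000 / (1 − (1+0.0046000)^−48) = $407.15.
Total interest on Loan A = 48 × $407.15 − $17,500 = $2,043.20.
Loan B: at 9.00% the monthly rate is 0.0075000, so the payment is 17,500 × 0.0075000 / (1 − 1.0075000^−72) = $315.45.
Total interest on Loan B = 72 × $315.45 − $17,500 = $5,212.40.
Loan A is lower by $3,169.20.

Loan A by $3,169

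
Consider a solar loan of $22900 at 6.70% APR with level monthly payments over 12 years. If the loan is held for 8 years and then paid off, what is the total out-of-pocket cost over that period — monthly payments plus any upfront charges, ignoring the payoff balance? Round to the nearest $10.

$22,260

Monthly rate = 6.7%/12 = 0.0055833; payment = 22,900 × 0.0055833 / (1 − (1+0.0055833)^−144) = $231.85.
Total outlay = 96 × $231.85 = $22,257.60.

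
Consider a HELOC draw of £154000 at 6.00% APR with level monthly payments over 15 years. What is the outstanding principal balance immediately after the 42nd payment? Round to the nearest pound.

£129,320

With monthly rate i = 6%/12 = 0.0050000, the balance after k of n payments is P · [(1+i)^n − (1+i)^k] / [(1+i)^n − 1].
(1+0.0050000)^180 = 2.45409356 and (1+0.0050000)^42 = 1.23303270, so the balance is 154,000 × (2.45409356 − 1.23303270) / (2.45409356 − 1) = £129,320.00.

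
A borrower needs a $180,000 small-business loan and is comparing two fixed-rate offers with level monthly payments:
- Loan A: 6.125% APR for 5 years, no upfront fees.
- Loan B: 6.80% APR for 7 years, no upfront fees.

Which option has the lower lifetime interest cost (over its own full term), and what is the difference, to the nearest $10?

Loan A: at 6.125% the monthly rate is 0.0051042, so the payment is 180,000 × 0.0051042 / (1 − 1.0051042^−60) = $3,490.38.
Total interest on Loan A = 60 × $3,490.38 − $180,000 = $29,422.80.
Loan B: at 6.80% the monthly rate is 0.0056667, so the payment is 180,000 × 0.0056667 / (1 − 1.0056667^−84) = $2,699.12.
Total interest on Loan B = 84 × $2,699.12 − $180,000 = $46,726.08.
Loan A is lower by $17,303.28.

Loan A by $17,300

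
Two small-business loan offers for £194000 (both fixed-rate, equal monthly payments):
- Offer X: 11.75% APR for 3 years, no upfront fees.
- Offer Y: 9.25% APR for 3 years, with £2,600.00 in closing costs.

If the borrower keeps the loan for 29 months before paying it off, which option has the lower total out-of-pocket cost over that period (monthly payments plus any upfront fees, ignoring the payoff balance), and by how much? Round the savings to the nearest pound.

Offer Y by £4,032

Offer X: at 11.75% the monthly rate is 0.0097917, so the payment is 194,000 × 0.0097917 / (1 − 1.0097917^−36) = £6,420.44.
Offer Y: at 9.25% the monthly rate is 0.0077083, so the payment is 194,000 × 0.0077083 / (1 − 1.0077083^−36) = £6,191.75.
Over 29 months: Offer X costs 29 × £6,420.44 = £186,192.76; Offer Y costs 29 × £6,191.75 + £2,600.00 = £182,160.75.
Offer Y is cheaper by £186,192.76 − £182,160.75 = £4,032.01.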